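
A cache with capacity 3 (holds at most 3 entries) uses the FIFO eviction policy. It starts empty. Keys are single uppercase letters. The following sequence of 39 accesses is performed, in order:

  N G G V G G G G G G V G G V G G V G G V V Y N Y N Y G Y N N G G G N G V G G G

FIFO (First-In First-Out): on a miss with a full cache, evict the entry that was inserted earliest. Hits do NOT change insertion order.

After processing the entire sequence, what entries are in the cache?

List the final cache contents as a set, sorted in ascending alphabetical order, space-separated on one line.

Answer: G N V

Derivation:
FIFO simulation (capacity=3):
  1. access N: MISS. Cache (old->new): [N]
  2. access G: MISS. Cache (old->new): [N G]
  3. access G: HIT. Cache (old->new): [N G]
  4. access V: MISS. Cache (old->new): [N G V]
  5. access G: HIT. Cache (old->new): [N G V]
  6. access G: HIT. Cache (old->new): [N G V]
  7. access G: HIT. Cache (old->new): [N G V]
  8. access G: HIT. Cache (old->new): [N G V]
  9. access G: HIT. Cache (old->new): [N G V]
  10. access G: HIT. Cache (old->new): [N G V]
  11. access V: HIT. Cache (old->new): [N G V]
  12. access G: HIT. Cache (old->new): [N G V]
  13. access G: HIT. Cache (old->new): [N G V]
  14. access V: HIT. Cache (old->new): [N G V]
  15. access G: HIT. Cache (old->new): [N G V]
  16. access G: HIT. Cache (old->new): [N G V]
  17. access V: HIT. Cache (old->new): [N G V]
  18. access G: HIT. Cache (old->new): [N G V]
  19. access G: HIT. Cache (old->new): [N G V]
  20. access V: HIT. Cache (old->new): [N G V]
  21. access V: HIT. Cache (old->new): [N G V]
  22. access Y: MISS, evict N. Cache (old->new): [G V Y]
  23. access N: MISS, evict G. Cache (old->new): [V Y N]
  24. access Y: HIT. Cache (old->new): [V Y N]
  25. access N: HIT. Cache (old->new): [V Y N]
  26. access Y: HIT. Cache (old->new): [V Y N]
  27. access G: MISS, evict V. Cache (old->new): [Y N G]
  28. access Y: HIT. Cache (old->new): [Y N G]
  29. access N: HIT. Cache (old->new): [Y N G]
  30. access N: HIT. Cache (old->new): [Y N G]
  31. access G: HIT. Cache (old->new): [Y N G]
  32. access G: HIT. Cache (old->new): [Y N G]
  33. access G: HIT. Cache (old->new): [Y N G]
  34. access N: HIT. Cache (old->new): [Y N G]
  35. access G: HIT. Cache (old->new): [Y N G]
  36. access V: MISS, evict Y. Cache (old->new): [N G V]
  37. access G: HIT. Cache (old->new): [N G V]
  38. access G: HIT. Cache (old->new): [N G V]
  39. access G: HIT. Cache (old->new): [N G V]
Total: 32 hits, 7 misses, 4 evictions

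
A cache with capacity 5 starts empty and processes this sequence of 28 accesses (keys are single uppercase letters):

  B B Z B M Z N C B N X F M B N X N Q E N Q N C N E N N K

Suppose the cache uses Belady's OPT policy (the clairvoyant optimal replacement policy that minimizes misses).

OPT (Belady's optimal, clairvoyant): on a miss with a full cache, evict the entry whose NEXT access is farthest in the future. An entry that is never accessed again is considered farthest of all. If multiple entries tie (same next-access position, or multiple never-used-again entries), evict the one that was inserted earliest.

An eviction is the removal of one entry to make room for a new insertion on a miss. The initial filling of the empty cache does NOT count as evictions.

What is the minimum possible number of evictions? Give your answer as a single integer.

OPT (Belady) simulation (capacity=5):
  1. access B: MISS. Cache: [B]
  2. access B: HIT. Next use of B: step 4. Cache: [B]
  3. access Z: MISS. Cache: [B Z]
  4. access B: HIT. Next use of B: step 9. Cache: [B Z]
  5. access M: MISS. Cache: [B Z M]
  6. access Z: HIT. Next use of Z: never. Cache: [B Z M]
  7. access N: MISS. Cache: [B Z M N]
  8. access C: MISS. Cache: [B Z M N C]
  9. access B: HIT. Next use of B: step 14. Cache: [B Z M N C]
  10. access N: HIT. Next use of N: step 15. Cache: [B Z M N C]
  11. access X: MISS, evict Z (next use: never). Cache: [B M N C X]
  12. access F: MISS, evict C (next use: step 23). Cache: [B M N X F]
  13. access M: HIT. Next use of M: never. Cache: [B M N X F]
  14. access B: HIT. Next use of B: never. Cache: [B M N X F]
  15. access N: HIT. Next use of N: step 17. Cache: [B M N X F]
  16. access X: HIT. Next use of X: never. Cache: [B M N X F]
  17. access N: HIT. Next use of N: step 20. Cache: [B M N X F]
  18. access Q: MISS, evict B (next use: never). Cache: [M N X F Q]
  19. access E: MISS, evict M (next use: never). Cache: [N X F Q E]
  20. access N: HIT. Next use of N: step 22. Cache: [N X F Q E]
  21. access Q: HIT. Next use of Q: never. Cache: [N X F Q E]
  22. access N: HIT. Next use of N: step 24. Cache: [N X F Q E]
  23. access C: MISS, evict X (next use: never). Cache: [N F Q E C]
  24. access N: HIT. Next use of N: step 26. Cache: [N F Q E C]
  25. access E: HIT. Next use of E: never. Cache: [N F Q E C]
  26. access N: HIT. Next use of N: step 27. Cache: [N F Q E C]
  27. access N: HIT. Next use of N: never. Cache: [N F Q E C]
  28. access K: MISS, evict N (next use: never). Cache: [F Q E C K]
Total: 17 hits, 11 misses, 6 evictions

Answer: 6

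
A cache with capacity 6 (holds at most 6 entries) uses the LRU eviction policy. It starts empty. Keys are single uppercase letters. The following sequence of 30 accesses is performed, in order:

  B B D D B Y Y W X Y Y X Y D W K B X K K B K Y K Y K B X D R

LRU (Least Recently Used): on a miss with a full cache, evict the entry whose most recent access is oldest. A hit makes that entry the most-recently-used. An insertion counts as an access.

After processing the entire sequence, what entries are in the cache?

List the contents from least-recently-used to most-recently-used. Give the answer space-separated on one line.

Answer: Y K B X D R

Derivation:
LRU simulation (capacity=6):
  1. access B: MISS. Cache (LRU->MRU): [B]
  2. access B: HIT. Cache (LRU->MRU): [B]
  3. access D: MISS. Cache (LRU->MRU): [B D]
  4. access D: HIT. Cache (LRU->MRU): [B D]
  5. access B: HIT. Cache (LRU->MRU): [D B]
  6. access Y: MISS. Cache (LRU->MRU): [D B Y]
  7. access Y: HIT. Cache (LRU->MRU): [D B Y]
  8. access W: MISS. Cache (LRU->MRU): [D B Y W]
  9. access X: MISS. Cache (LRU->MRU): [D B Y W X]
  10. access Y: HIT. Cache (LRU->MRU): [D B W X Y]
  11. access Y: HIT. Cache (LRU->MRU): [D B W X Y]
  12. access X: HIT. Cache (LRU->MRU): [D B W Y X]
  13. access Y: HIT. Cache (LRU->MRU): [D B W X Y]
  14. access D: HIT. Cache (LRU->MRU): [B W X Y D]
  15. access W: HIT. Cache (LRU->MRU): [B X Y D W]
  16. access K: MISS. Cache (LRU->MRU): [B X Y D W K]
  17. access B: HIT. Cache (LRU->MRU): [X Y D W K B]
  18. access X: HIT. Cache (LRU->MRU): [Y D W K B X]
  19. access K: HIT. Cache (LRU->MRU): [Y D W B X K]
  20. access K: HIT. Cache (LRU->MRU): [Y D W B X K]
  21. access B: HIT. Cache (LRU->MRU): [Y D W X K B]
  22. access K: HIT. Cache (LRU->MRU): [Y D W X B K]
  23. access Y: HIT. Cache (LRU->MRU): [D W X B K Y]
  24. access K: HIT. Cache (LRU->MRU): [D W X B Y K]
  25. access Y: HIT. Cache (LRU->MRU): [D W X B K Y]
  26. access K: HIT. Cache (LRU->MRU): [D W X B Y K]
  27. access B: HIT. Cache (LRU->MRU): [D W X Y K B]
  28. access X: HIT. Cache (LRU->MRU): [D W Y K B X]
  29. access D: HIT. Cache (LRU->MRU): [W Y K B X D]
  30. access R: MISS, evict W. Cache (LRU->MRU): [Y K B X D R]
Total: 23 hits, 7 misses, 1 evictions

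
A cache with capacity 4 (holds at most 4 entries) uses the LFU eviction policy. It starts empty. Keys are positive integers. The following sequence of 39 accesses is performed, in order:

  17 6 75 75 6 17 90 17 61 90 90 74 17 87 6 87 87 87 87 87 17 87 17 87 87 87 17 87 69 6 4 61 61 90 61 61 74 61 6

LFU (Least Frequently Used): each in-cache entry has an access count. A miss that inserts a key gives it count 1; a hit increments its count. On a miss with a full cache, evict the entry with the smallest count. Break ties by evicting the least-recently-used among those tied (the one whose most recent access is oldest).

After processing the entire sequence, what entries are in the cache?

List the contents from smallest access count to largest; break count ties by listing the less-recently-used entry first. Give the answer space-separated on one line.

Answer: 61 6 17 87

Derivation:
LFU simulation (capacity=4):
  1. access 17: MISS. Cache: [17(c=1)]
  2. access 6: MISS. Cache: [17(c=1) 6(c=1)]
  3. access 75: MISS. Cache: [17(c=1) 6(c=1) 75(c=1)]
  4. access 75: HIT, count now 2. Cache: [17(c=1) 6(c=1) 75(c=2)]
  5. access 6: HIT, count now 2. Cache: [17(c=1) 75(c=2) 6(c=2)]
  6. access 17: HIT, count now 2. Cache: [75(c=2) 6(c=2) 17(c=2)]
  7. access 90: MISS. Cache: [90(c=1) 75(c=2) 6(c=2) 17(c=2)]
  8. access 17: HIT, count now 3. Cache: [90(c=1) 75(c=2) 6(c=2) 17(c=3)]
  9. access 61: MISS, evict 90(c=1). Cache: [61(c=1) 75(c=2) 6(c=2) 17(c=3)]
  10. access 90: MISS, evict 61(c=1). Cache: [90(c=1) 75(c=2) 6(c=2) 17(c=3)]
  11. access 90: HIT, count now 2. Cache: [75(c=2) 6(c=2) 90(c=2) 17(c=3)]
  12. access 74: MISS, evict 75(c=2). Cache: [74(c=1) 6(c=2) 90(c=2) 17(c=3)]
  13. access 17: HIT, count now 4. Cache: [74(c=1) 6(c=2) 90(c=2) 17(c=4)]
  14. access 87: MISS, evict 74(c=1). Cache: [87(c=1) 6(c=2) 90(c=2) 17(c=4)]
  15. access 6: HIT, count now 3. Cache: [87(c=1) 90(c=2) 6(c=3) 17(c=4)]
  16. access 87: HIT, count now 2. Cache: [90(c=2) 87(c=2) 6(c=3) 17(c=4)]
  17. access 87: HIT, count now 3. Cache: [90(c=2) 6(c=3) 87(c=3) 17(c=4)]
  18. access 87: HIT, count now 4. Cache: [90(c=2) 6(c=3) 17(c=4) 87(c=4)]
  19. access 87: HIT, count now 5. Cache: [90(c=2) 6(c=3) 17(c=4) 87(c=5)]
  20. access 87: HIT, count now 6. Cache: [90(c=2) 6(c=3) 17(c=4) 87(c=6)]
  21. access 17: HIT, count now 5. Cache: [90(c=2) 6(c=3) 17(c=5) 87(c=6)]
  22. access 87: HIT, count now 7. Cache: [90(c=2) 6(c=3) 17(c=5) 87(c=7)]
  23. access 17: HIT, count now 6. Cache: [90(c=2) 6(c=3) 17(c=6) 87(c=7)]
  24. access 87: HIT, count now 8. Cache: [90(c=2) 6(c=3) 17(c=6) 87(c=8)]
  25. access 87: HIT, count now 9. Cache: [90(c=2) 6(c=3) 17(c=6) 87(c=9)]
  26. access 87: HIT, count now 10. Cache: [90(c=2) 6(c=3) 17(c=6) 87(c=10)]
  27. access 17: HIT, count now 7. Cache: [90(c=2) 6(c=3) 17(c=7) 87(c=10)]
  28. access 87: HIT, count now 11. Cache: [90(c=2) 6(c=3) 17(c=7) 87(c=11)]
  29. access 69: MISS, evict 90(c=2). Cache: [69(c=1) 6(c=3) 17(c=7) 87(c=11)]
  30. access 6: HIT, count now 4. Cache: [69(c=1) 6(c=4) 17(c=7) 87(c=11)]
  31. access 4: MISS, evict 69(c=1). Cache: [4(c=1) 6(c=4) 17(c=7) 87(c=11)]
  32. access 61: MISS, evict 4(c=1). Cache: [61(c=1) 6(c=4) 17(c=7) 87(c=11)]
  33. access 61: HIT, count now 2. Cache: [61(c=2) 6(c=4) 17(c=7) 87(c=11)]
  34. access 90: MISS, evict 61(c=2). Cache: [90(c=1) 6(c=4) 17(c=7) 87(c=11)]
  35. access 61: MISS, evict 90(c=1). Cache: [61(c=1) 6(c=4) 17(c=7) 87(c=11)]
  36. access 61: HIT, count now 2. Cache: [61(c=2) 6(c=4) 17(c=7) 87(c=11)]
  37. access 74: MISS, evict 61(c=2). Cache: [74(c=1) 6(c=4) 17(c=7) 87(c=11)]
  38. access 61: MISS, evict 74(c=1). Cache: [61(c=1) 6(c=4) 17(c=7) 87(c=11)]
  39. access 6: HIT, count now 5. Cache: [61(c=1) 6(c=5) 17(c=7) 87(c=11)]
Total: 24 hits, 15 misses, 11 evictions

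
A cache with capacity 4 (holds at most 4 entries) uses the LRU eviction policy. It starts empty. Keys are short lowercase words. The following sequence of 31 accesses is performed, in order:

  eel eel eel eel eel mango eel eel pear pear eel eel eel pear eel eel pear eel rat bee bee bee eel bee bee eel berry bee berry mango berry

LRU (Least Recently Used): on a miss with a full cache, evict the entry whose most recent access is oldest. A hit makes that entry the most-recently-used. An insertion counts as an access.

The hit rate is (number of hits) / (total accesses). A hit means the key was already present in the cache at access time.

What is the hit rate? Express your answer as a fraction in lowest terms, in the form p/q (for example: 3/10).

Answer: 24/31

Derivation:
LRU simulation (capacity=4):
  1. access eel: MISS. Cache (LRU->MRU): [eel]
  2. access eel: HIT. Cache (LRU->MRU): [eel]
  3. access eel: HIT. Cache (LRU->MRU): [eel]
  4. access eel: HIT. Cache (LRU->MRU): [eel]
  5. access eel: HIT. Cache (LRU->MRU): [eel]
  6. access mango: MISS. Cache (LRU->MRU): [eel mango]
  7. access eel: HIT. Cache (LRU->MRU): [mango eel]
  8. access eel: HIT. Cache (LRU->MRU): [mango eel]
  9. access pear: MISS. Cache (LRU->MRU): [mango eel pear]
  10. access pear: HIT. Cache (LRU->MRU): [mango eel pear]
  11. access eel: HIT. Cache (LRU->MRU): [mango pear eel]
  12. access eel: HIT. Cache (LRU->MRU): [mango pear eel]
  13. access eel: HIT. Cache (LRU->MRU): [mango pear eel]
  14. access pear: HIT. Cache (LRU->MRU): [mango eel pear]
  15. access eel: HIT. Cache (LRU->MRU): [mango pear eel]
  16. access eel: HIT. Cache (LRU->MRU): [mango pear eel]
  17. access pear: HIT. Cache (LRU->MRU): [mango eel pear]
  18. access eel: HIT. Cache (LRU->MRU): [mango pear eel]
  19. access rat: MISS. Cache (LRU->MRU): [mango pear eel rat]
  20. access bee: MISS, evict mango. Cache (LRU->MRU): [pear eel rat bee]
  21. access bee: HIT. Cache (LRU->MRU): [pear eel rat bee]
  22. access bee: HIT. Cache (LRU->MRU): [pear eel rat bee]
  23. access eel: HIT. Cache (LRU->MRU): [pear rat bee eel]
  24. access bee: HIT. Cache (LRU->MRU): [pear rat eel bee]
  25. access bee: HIT. Cache (LRU->MRU): [pear rat eel bee]
  26. access eel: HIT. Cache (LRU->MRU): [pear rat bee eel]
  27. access berry: MISS, evict pear. Cache (LRU->MRU): [rat bee eel berry]
  28. access bee: HIT. Cache (LRU->MRU): [rat eel berry bee]
  29. access berry: HIT. Cache (LRU->MRU): [rat eel bee berry]
  30. access mango: MISS, evict rat. Cache (LRU->MRU): [eel bee berry mango]
  31. access berry: HIT. Cache (LRU->MRU): [eel bee mango berry]
Total: 24 hits, 7 misses, 3 evictions

Hit rate = 24/31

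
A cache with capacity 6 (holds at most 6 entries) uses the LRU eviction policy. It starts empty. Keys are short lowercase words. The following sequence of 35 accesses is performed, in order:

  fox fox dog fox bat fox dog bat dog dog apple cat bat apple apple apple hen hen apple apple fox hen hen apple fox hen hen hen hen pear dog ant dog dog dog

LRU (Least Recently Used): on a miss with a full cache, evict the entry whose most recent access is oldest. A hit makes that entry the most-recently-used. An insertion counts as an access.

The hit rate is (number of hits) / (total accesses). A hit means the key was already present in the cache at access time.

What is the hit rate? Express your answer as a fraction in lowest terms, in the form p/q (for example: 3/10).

Answer: 26/35

Derivation:
LRU simulation (capacity=6):
  1. access fox: MISS. Cache (LRU->MRU): [fox]
  2. access fox: HIT. Cache (LRU->MRU): [fox]
  3. access dog: MISS. Cache (LRU->MRU): [fox dog]
  4. access fox: HIT. Cache (LRU->MRU): [dog fox]
  5. access bat: MISS. Cache (LRU->MRU): [dog fox bat]
  6. access fox: HIT. Cache (LRU->MRU): [dog bat fox]
  7. access dog: HIT. Cache (LRU->MRU): [bat fox dog]
  8. access bat: HIT. Cache (LRU->MRU): [fox dog bat]
  9. access dog: HIT. Cache (LRU->MRU): [fox bat dog]
  10. access dog: HIT. Cache (LRU->MRU): [fox bat dog]
  11. access apple: MISS. Cache (LRU->MRU): [fox bat dog apple]
  12. access cat: MISS. Cache (LRU->MRU): [fox bat dog apple cat]
  13. access bat: HIT. Cache (LRU->MRU): [fox dog apple cat bat]
  14. access apple: HIT. Cache (LRU->MRU): [fox dog cat bat apple]
  15. access apple: HIT. Cache (LRU->MRU): [fox dog cat bat apple]
  16. access apple: HIT. Cache (LRU->MRU): [fox dog cat bat apple]
  17. access hen: MISS. Cache (LRU->MRU): [fox dog cat bat apple hen]
  18. access hen: HIT. Cache (LRU->MRU): [fox dog cat bat apple hen]
  19. access apple: HIT. Cache (LRU->MRU): [fox dog cat bat hen apple]
  20. access apple: HIT. Cache (LRU->MRU): [fox dog cat bat hen apple]
  21. access fox: HIT. Cache (LRU->MRU): [dog cat bat hen apple fox]
  22. access hen: HIT. Cache (LRU->MRU): [dog cat bat apple fox hen]
  23. access hen: HIT. Cache (LRU->MRU): [dog cat bat apple fox hen]
  24. access apple: HIT. Cache (LRU->MRU): [dog cat bat fox hen apple]
  25. access fox: HIT. Cache (LRU->MRU): [dog cat bat hen apple fox]
  26. access hen: HIT. Cache (LRU->MRU): [dog cat bat apple fox hen]
  27. access hen: HIT. Cache (LRU->MRU): [dog cat bat apple fox hen]
  28. access hen: HIT. Cache (LRU->MRU): [dog cat bat apple fox hen]
  29. access hen: HIT. Cache (LRU->MRU): [dog cat bat apple fox hen]
  30. access pear: MISS, evict dog. Cache (LRU->MRU): [cat bat apple fox hen pear]
  31. access dog: MISS, evict cat. Cache (LRU->MRU): [bat apple fox hen pear dog]
  32. access ant: MISS, evict bat. Cache (LRU->MRU): [apple fox hen pear dog ant]
  33. access dog: HIT. Cache (LRU->MRU): [apple fox hen pear ant dog]
  34. access dog: HIT. Cache (LRU->MRU): [apple fox hen pear ant dog]
  35. access dog: HIT. Cache (LRU->MRU): [apple fox hen pear ant dog]
Total: 26 hits, 9 misses, 3 evictions

Hit rate = 26/35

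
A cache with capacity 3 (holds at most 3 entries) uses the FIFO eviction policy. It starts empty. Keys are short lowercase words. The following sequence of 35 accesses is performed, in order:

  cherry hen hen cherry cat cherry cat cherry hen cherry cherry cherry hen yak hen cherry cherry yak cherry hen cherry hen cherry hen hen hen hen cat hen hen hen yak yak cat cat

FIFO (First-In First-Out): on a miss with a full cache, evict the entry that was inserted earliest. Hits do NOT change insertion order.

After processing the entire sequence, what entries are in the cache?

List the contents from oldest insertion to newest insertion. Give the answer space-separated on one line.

FIFO simulation (capacity=3):
  1. access cherry: MISS. Cache (old->new): [cherry]
  2. access hen: MISS. Cache (old->new): [cherry hen]
  3. access hen: HIT. Cache (old->new): [cherry hen]
  4. access cherry: HIT. Cache (old->new): [cherry hen]
  5. access cat: MISS. Cache (old->new): [cherry hen cat]
  6. access cherry: HIT. Cache (old->new): [cherry hen cat]
  7. access cat: HIT. Cache (old->new): [cherry hen cat]
  8. access cherry: HIT. Cache (old->new): [cherry hen cat]
  9. access hen: HIT. Cache (old->new): [cherry hen cat]
  10. access cherry: HIT. Cache (old->new): [cherry hen cat]
  11. access cherry: HIT. Cache (old->new): [cherry hen cat]
  12. access cherry: HIT. Cache (old->new): [cherry hen cat]
  13. access hen: HIT. Cache (old->new): [cherry hen cat]
  14. access yak: MISS, evict cherry. Cache (old->new): [hen cat yak]
  15. access hen: HIT. Cache (old->new): [hen cat yak]
  16. access cherry: MISS, evict hen. Cache (old->new): [cat yak cherry]
  17. access cherry: HIT. Cache (old->new): [cat yak cherry]
  18. access yak: HIT. Cache (old->new): [cat yak cherry]
  19. access cherry: HIT. Cache (old->new): [cat yak cherry]
  20. access hen: MISS, evict cat. Cache (old->new): [yak cherry hen]
  21. access cherry: HIT. Cache (old->new): [yak cherry hen]
  22. access hen: HIT. Cache (old->new): [yak cherry hen]
  23. access cherry: HIT. Cache (old->new): [yak cherry hen]
  24. access hen: HIT. Cache (old->new): [yak cherry hen]
  25. access hen: HIT. Cache (old->new): [yak cherry hen]
  26. access hen: HIT. Cache (old->new): [yak cherry hen]
  27. access hen: HIT. Cache (old->new): [yak cherry hen]
  28. access cat: MISS, evict yak. Cache (old->new): [cherry hen cat]
  29. access hen: HIT. Cache (old->new): [cherry hen cat]
  30. access hen: HIT. Cache (old->new): [cherry hen cat]
  31. access hen: HIT. Cache (old->new): [cherry hen cat]
  32. access yak: MISS, evict cherry. Cache (old->new): [hen cat yak]
  33. access yak: HIT. Cache (old->new): [hen cat yak]
  34. access cat: HIT. Cache (old->new): [hen cat yak]
  35. access cat: HIT. Cache (old->new): [hen cat yak]
Total: 27 hits, 8 misses, 5 evictions

Answer: hen cat yak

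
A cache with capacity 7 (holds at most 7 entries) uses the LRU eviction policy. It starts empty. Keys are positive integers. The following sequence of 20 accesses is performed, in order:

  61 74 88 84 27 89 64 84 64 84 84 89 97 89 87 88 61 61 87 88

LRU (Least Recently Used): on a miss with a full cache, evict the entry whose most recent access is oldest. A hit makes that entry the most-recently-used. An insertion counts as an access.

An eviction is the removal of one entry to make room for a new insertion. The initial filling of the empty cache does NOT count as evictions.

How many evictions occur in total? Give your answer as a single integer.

LRU simulation (capacity=7):
  1. access 61: MISS. Cache (LRU->MRU): [61]
  2. access 74: MISS. Cache (LRU->MRU): [61 74]
  3. access 88: MISS. Cache (LRU->MRU): [61 74 88]
  4. access 84: MISS. Cache (LRU->MRU): [61 74 88 84]
  5. access 27: MISS. Cache (LRU->MRU): [61 74 88 84 27]
  6. access 89: MISS. Cache (LRU->MRU): [61 74 88 84 27 89]
  7. access 64: MISS. Cache (LRU->MRU): [61 74 88 84 27 89 64]
  8. access 84: HIT. Cache (LRU->MRU): [61 74 88 27 89 64 84]
  9. access 64: HIT. Cache (LRU->MRU): [61 74 88 27 89 84 64]
  10. access 84: HIT. Cache (LRU->MRU): [61 74 88 27 89 64 84]
  11. access 84: HIT. Cache (LRU->MRU): [61 74 88 27 89 64 84]
  12. access 89: HIT. Cache (LRU->MRU): [61 74 88 27 64 84 89]
  13. access 97: MISS, evict 61. Cache (LRU->MRU): [74 88 27 64 84 89 97]
  14. access 89: HIT. Cache (LRU->MRU): [74 88 27 64 84 97 89]
  15. access 87: MISS, evict 74. Cache (LRU->MRU): [88 27 64 84 97 89 87]
  16. access 88: HIT. Cache (LRU->MRU): [27 64 84 97 89 87 88]
  17. access 61: MISS, evict 27. Cache (LRU->MRU): [64 84 97 89 87 88 61]
  18. access 61: HIT. Cache (LRU->MRU): [64 84 97 89 87 88 61]
  19. access 87: HIT. Cache (LRU->MRU): [64 84 97 89 88 61 87]
  20. access 88: HIT. Cache (LRU->MRU): [64 84 97 89 61 87 88]
Total: 10 hits, 10 misses, 3 evictions

Answer: 3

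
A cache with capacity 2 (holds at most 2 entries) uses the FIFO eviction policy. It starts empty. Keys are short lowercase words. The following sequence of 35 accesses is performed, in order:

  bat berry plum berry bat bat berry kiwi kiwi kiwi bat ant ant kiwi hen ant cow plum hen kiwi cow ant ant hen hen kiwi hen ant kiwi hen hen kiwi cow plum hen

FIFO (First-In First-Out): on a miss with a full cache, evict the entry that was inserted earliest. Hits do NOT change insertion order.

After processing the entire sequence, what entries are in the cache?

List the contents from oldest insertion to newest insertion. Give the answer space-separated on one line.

FIFO simulation (capacity=2):
  1. access bat: MISS. Cache (old->new): [bat]
  2. access berry: MISS. Cache (old->new): [bat berry]
  3. access plum: MISS, evict bat. Cache (old->new): [berry plum]
  4. access berry: HIT. Cache (old->new): [berry plum]
  5. access bat: MISS, evict berry. Cache (old->new): [plum bat]
  6. access bat: HIT. Cache (old->new): [plum bat]
  7. access berry: MISS, evict plum. Cache (old->new): [bat berry]
  8. access kiwi: MISS, evict bat. Cache (old->new): [berry kiwi]
  9. access kiwi: HIT. Cache (old->new): [berry kiwi]
  10. access kiwi: HIT. Cache (old->new): [berry kiwi]
  11. access bat: MISS, evict berry. Cache (old->new): [kiwi bat]
  12. access ant: MISS, evict kiwi. Cache (old->new): [bat ant]
  13. access ant: HIT. Cache (old->new): [bat ant]
  14. access kiwi: MISS, evict bat. Cache (old->new): [ant kiwi]
  15. access hen: MISS, evict ant. Cache (old->new): [kiwi hen]
  16. access ant: MISS, evict kiwi. Cache (old->new): [hen ant]
  17. access cow: MISS, evict hen. Cache (old->new): [ant cow]
  18. access plum: MISS, evict ant. Cache (old->new): [cow plum]
  19. access hen: MISS, evict cow. Cache (old->new): [plum hen]
  20. access kiwi: MISS, evict plum. Cache (old->new): [hen kiwi]
  21. access cow: MISS, evict hen. Cache (old->new): [kiwi cow]
  22. access ant: MISS, evict kiwi. Cache (old->new): [cow ant]
  23. access ant: HIT. Cache (old->new): [cow ant]
  24. access hen: MISS, evict cow. Cache (old->new): [ant hen]
  25. access hen: HIT. Cache (old->new): [ant hen]
  26. access kiwi: MISS, evict ant. Cache (old->new): [hen kiwi]
  27. access hen: HIT. Cache (old->new): [hen kiwi]
  28. access ant: MISS, evict hen. Cache (old->new): [kiwi ant]
  29. access kiwi: HIT. Cache (old->new): [kiwi ant]
  30. access hen: MISS, evict kiwi. Cache (old->new): [ant hen]
  31. access hen: HIT. Cache (old->new): [ant hen]
  32. access kiwi: MISS, evict ant. Cache (old->new): [hen kiwi]
  33. access cow: MISS, evict hen. Cache (old->new): [kiwi cow]
  34. access plum: MISS, evict kiwi. Cache (old->new): [cow plum]
  35. access hen: MISS, evict cow. Cache (old->new): [plum hen]
Total: 10 hits, 25 misses, 23 evictions

Answer: plum hen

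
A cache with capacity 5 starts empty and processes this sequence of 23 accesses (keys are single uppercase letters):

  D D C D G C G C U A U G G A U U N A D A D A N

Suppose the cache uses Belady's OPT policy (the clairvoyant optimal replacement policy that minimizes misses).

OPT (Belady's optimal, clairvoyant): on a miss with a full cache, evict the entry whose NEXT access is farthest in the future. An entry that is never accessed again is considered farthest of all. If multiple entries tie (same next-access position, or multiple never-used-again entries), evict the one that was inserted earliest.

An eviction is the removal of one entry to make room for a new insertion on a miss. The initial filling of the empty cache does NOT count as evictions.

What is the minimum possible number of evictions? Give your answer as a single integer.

Answer: 1

Derivation:
OPT (Belady) simulation (capacity=5):
  1. access D: MISS. Cache: [D]
  2. access D: HIT. Next use of D: step 4. Cache: [D]
  3. access C: MISS. Cache: [D C]
  4. access D: HIT. Next use of D: step 19. Cache: [D C]
  5. access G: MISS. Cache: [D C G]
  6. access C: HIT. Next use of C: step 8. Cache: [D C G]
  7. access G: HIT. Next use of G: step 12. Cache: [D C G]
  8. access C: HIT. Next use of C: never. Cache: [D C G]
  9. access U: MISS. Cache: [D C G U]
  10. access A: MISS. Cache: [D C G U A]
  11. access U: HIT. Next use of U: step 15. Cache: [D C G U A]
  12. access G: HIT. Next use of G: step 13. Cache: [D C G U A]
  13. access G: HIT. Next use of G: never. Cache: [D C G U A]
  14. access A: HIT. Next use of A: step 18. Cache: [D C G U A]
  15. access U: HIT. Next use of U: step 16. Cache: [D C G U A]
  16. access U: HIT. Next use of U: never. Cache: [D C G U A]
  17. access N: MISS, evict C (next use: never). Cache: [D G U A N]
  18. access A: HIT. Next use of A: step 20. Cache: [D G U A N]
  19. access D: HIT. Next use of D: step 21. Cache: [D G U A N]
  20. access A: HIT. Next use of A: step 22. Cache: [D G U A N]
  21. access D: HIT. Next use of D: never. Cache: [D G U A N]
  22. access A: HIT. Next use of A: never. Cache: [D G U A N]
  23. access N: HIT. Next use of N: never. Cache: [D G U A N]
Total: 17 hits, 6 misses, 1 evictions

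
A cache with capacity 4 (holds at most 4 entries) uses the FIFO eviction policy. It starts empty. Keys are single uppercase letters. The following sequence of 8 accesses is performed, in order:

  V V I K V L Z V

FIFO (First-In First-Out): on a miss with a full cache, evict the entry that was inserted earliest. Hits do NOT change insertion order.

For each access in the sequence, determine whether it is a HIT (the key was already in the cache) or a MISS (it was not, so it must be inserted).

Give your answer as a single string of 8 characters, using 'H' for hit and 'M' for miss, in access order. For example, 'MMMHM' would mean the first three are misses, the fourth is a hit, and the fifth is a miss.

FIFO simulation (capacity=4):
  1. access V: MISS. Cache (old->new): [V]
  2. access V: HIT. Cache (old->new): [V]
  3. access I: MISS. Cache (old->new): [V I]
  4. access K: MISS. Cache (old->new): [V I K]
  5. access V: HIT. Cache (old->new): [V I K]
  6. access L: MISS. Cache (old->new): [V I K L]
  7. access Z: MISS, evict V. Cache (old->new): [I K L Z]
  8. access V: MISS, evict I. Cache (old->new): [K L Z V]
Total: 2 hits, 6 misses, 2 evictions

Answer: MHMMHMMM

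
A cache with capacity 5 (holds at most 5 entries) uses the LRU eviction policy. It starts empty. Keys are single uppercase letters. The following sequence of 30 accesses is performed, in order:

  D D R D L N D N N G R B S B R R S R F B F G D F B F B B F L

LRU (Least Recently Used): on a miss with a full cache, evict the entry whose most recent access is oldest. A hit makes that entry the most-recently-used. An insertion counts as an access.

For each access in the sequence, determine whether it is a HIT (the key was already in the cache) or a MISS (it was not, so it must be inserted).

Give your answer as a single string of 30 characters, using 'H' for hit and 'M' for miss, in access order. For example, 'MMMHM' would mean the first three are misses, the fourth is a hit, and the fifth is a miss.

Answer: MHMHMMHHHMHMMHHHHHMHHHMHHHHHHM

Derivation:
LRU simulation (capacity=5):
  1. access D: MISS. Cache (LRU->MRU): [D]
  2. access D: HIT. Cache (LRU->MRU): [D]
  3. access R: MISS. Cache (LRU->MRU): [D R]
  4. access D: HIT. Cache (LRU->MRU): [R D]
  5. access L: MISS. Cache (LRU->MRU): [R D L]
  6. access N: MISS. Cache (LRU->MRU): [R D L N]
  7. access D: HIT. Cache (LRU->MRU): [R L N D]
  8. access N: HIT. Cache (LRU->MRU): [R L D N]
  9. access N: HIT. Cache (LRU->MRU): [R L D N]
  10. access G: MISS. Cache (LRU->MRU): [R L D N G]
  11. access R: HIT. Cache (LRU->MRU): [L D N G R]
  12. access B: MISS, evict L. Cache (LRU->MRU): [D N G R B]
  13. access S: MISS, evict D. Cache (LRU->MRU): [N G R B S]
  14. access B: HIT. Cache (LRU->MRU): [N G R S B]
  15. access R: HIT. Cache (LRU->MRU): [N G S B R]
  16. access R: HIT. Cache (LRU->MRU): [N G S B R]
  17. access S: HIT. Cache (LRU->MRU): [N G B R S]
  18. access R: HIT. Cache (LRU->MRU): [N G B S R]
  19. access F: MISS, evict N. Cache (LRU->MRU): [G B S R F]
  20. access B: HIT. Cache (LRU->MRU): [G S R F B]
  21. access F: HIT. Cache (LRU->MRU): [G S R B F]
  22. access G: HIT. Cache (LRU->MRU): [S R B F G]
  23. access D: MISS, evict S. Cache (LRU->MRU): [R B F G D]
  24. access F: HIT. Cache (LRU->MRU): [R B G D F]
  25. access B: HIT. Cache (LRU->MRU): [R G D F B]
  26. access F: HIT. Cache (LRU->MRU): [R G D B F]
  27. access B: HIT. Cache (LRU->MRU): [R G D F B]
  28. access B: HIT. Cache (LRU->MRU): [R G D F B]
  29. access F: HIT. Cache (LRU->MRU): [R G D B F]
  30. access L: MISS, evict R. Cache (LRU->MRU): [G D B F L]
Total: 20 hits, 10 misses, 5 evictions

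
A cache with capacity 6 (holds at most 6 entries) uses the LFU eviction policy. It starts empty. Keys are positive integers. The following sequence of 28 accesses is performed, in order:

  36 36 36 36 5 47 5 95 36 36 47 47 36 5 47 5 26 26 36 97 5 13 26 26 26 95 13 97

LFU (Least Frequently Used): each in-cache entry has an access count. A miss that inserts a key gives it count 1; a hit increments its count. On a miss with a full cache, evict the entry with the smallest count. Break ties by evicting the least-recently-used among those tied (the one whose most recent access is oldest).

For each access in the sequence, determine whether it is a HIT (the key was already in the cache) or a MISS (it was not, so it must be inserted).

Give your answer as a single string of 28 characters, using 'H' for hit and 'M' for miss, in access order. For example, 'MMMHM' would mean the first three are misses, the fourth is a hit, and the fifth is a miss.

LFU simulation (capacity=6):
  1. access 36: MISS. Cache: [36(c=1)]
  2. access 36: HIT, count now 2. Cache: [36(c=2)]
  3. access 36: HIT, count now 3. Cache: [36(c=3)]
  4. access 36: HIT, count now 4. Cache: [36(c=4)]
  5. access 5: MISS. Cache: [5(c=1) 36(c=4)]
  6. access 47: MISS. Cache: [5(c=1) 47(c=1) 36(c=4)]
  7. access 5: HIT, count now 2. Cache: [47(c=1) 5(c=2) 36(c=4)]
  8. access 95: MISS. Cache: [47(c=1) 95(c=1) 5(c=2) 36(c=4)]
  9. access 36: HIT, count now 5. Cache: [47(c=1) 95(c=1) 5(c=2) 36(c=5)]
  10. access 36: HIT, count now 6. Cache: [47(c=1) 95(c=1) 5(c=2) 36(c=6)]
  11. access 47: HIT, count now 2. Cache: [95(c=1) 5(c=2) 47(c=2) 36(c=6)]
  12. access 47: HIT, count now 3. Cache: [95(c=1) 5(c=2) 47(c=3) 36(c=6)]
  13. access 36: HIT, count now 7. Cache: [95(c=1) 5(c=2) 47(c=3) 36(c=7)]
  14. access 5: HIT, count now 3. Cache: [95(c=1) 47(c=3) 5(c=3) 36(c=7)]
  15. access 47: HIT, count now 4. Cache: [95(c=1) 5(c=3) 47(c=4) 36(c=7)]
  16. access 5: HIT, count now 4. Cache: [95(c=1) 47(c=4) 5(c=4) 36(c=7)]
  17. access 26: MISS. Cache: [95(c=1) 26(c=1) 47(c=4) 5(c=4) 36(c=7)]
  18. access 26: HIT, count now 2. Cache: [95(c=1) 26(c=2) 47(c=4) 5(c=4) 36(c=7)]
  19. access 36: HIT, count now 8. Cache: [95(c=1) 26(c=2) 47(c=4) 5(c=4) 36(c=8)]
  20. access 97: MISS. Cache: [95(c=1) 97(c=1) 26(c=2) 47(c=4) 5(c=4) 36(c=8)]
  21. access 5: HIT, count now 5. Cache: [95(c=1) 97(c=1) 26(c=2) 47(c=4) 5(c=5) 36(c=8)]
  22. access 13: MISS, evict 95(c=1). Cache: [97(c=1) 13(c=1) 26(c=2) 47(c=4) 5(c=5) 36(c=8)]
  23. access 26: HIT, count now 3. Cache: [97(c=1) 13(c=1) 26(c=3) 47(c=4) 5(c=5) 36(c=8)]
  24. access 26: HIT, count now 4. Cache: [97(c=1) 13(c=1) 47(c=4) 26(c=4) 5(c=5) 36(c=8)]
  25. access 26: HIT, count now 5. Cache: [97(c=1) 13(c=1) 47(c=4) 5(c=5) 26(c=5) 36(c=8)]
  26. access 95: MISS, evict 97(c=1). Cache: [13(c=1) 95(c=1) 47(c=4) 5(c=5) 26(c=5) 36(c=8)]
  27. access 13: HIT, count now 2. Cache: [95(c=1) 13(c=2) 47(c=4) 5(c=5) 26(c=5) 36(c=8)]
  28. access 97: MISS, evict 95(c=1). Cache: [97(c=1) 13(c=2) 47(c=4) 5(c=5) 26(c=5) 36(c=8)]
Total: 19 hits, 9 misses, 3 evictions

Answer: MHHHMMHMHHHHHHHHMHHMHMHHHMHM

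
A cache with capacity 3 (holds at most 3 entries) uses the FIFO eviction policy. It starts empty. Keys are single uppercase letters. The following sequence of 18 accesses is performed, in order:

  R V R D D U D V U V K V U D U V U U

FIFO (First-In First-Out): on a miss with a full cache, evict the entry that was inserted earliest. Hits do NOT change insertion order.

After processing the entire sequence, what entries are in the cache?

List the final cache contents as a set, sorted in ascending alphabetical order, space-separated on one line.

FIFO simulation (capacity=3):
  1. access R: MISS. Cache (old->new): [R]
  2. access V: MISS. Cache (old->new): [R V]
  3. access R: HIT. Cache (old->new): [R V]
  4. access D: MISS. Cache (old->new): [R V D]
  5. access D: HIT. Cache (old->new): [R V D]
  6. access U: MISS, evict R. Cache (old->new): [V D U]
  7. access D: HIT. Cache (old->new): [V D U]
  8. access V: HIT. Cache (old->new): [V D U]
  9. access U: HIT. Cache (old->new): [V D U]
  10. access V: HIT. Cache (old->new): [V D U]
  11. access K: MISS, evict V. Cache (old->new): [D U K]
  12. access V: MISS, evict D. Cache (old->new): [U K V]
  13. access U: HIT. Cache (old->new): [U K V]
  14. access D: MISS, evict U. Cache (old->new): [K V D]
  15. access U: MISS, evict K. Cache (old->new): [V D U]
  16. access V: HIT. Cache (old->new): [V D U]
  17. access U: HIT. Cache (old->new): [V D U]
  18. access U: HIT. Cache (old->new): [V D U]
Total: 10 hits, 8 misses, 5 evictions

Answer: D U V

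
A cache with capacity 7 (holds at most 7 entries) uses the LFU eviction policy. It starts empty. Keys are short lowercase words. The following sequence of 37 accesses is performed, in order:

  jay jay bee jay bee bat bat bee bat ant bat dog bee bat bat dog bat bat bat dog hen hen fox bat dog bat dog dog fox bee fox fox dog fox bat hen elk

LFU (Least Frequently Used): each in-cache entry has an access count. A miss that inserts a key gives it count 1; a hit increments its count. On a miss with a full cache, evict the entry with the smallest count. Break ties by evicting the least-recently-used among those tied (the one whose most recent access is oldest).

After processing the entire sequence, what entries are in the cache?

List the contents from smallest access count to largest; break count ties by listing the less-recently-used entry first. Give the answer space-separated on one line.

LFU simulation (capacity=7):
  1. access jay: MISS. Cache: [jay(c=1)]
  2. access jay: HIT, count now 2. Cache: [jay(c=2)]
  3. access bee: MISS. Cache: [bee(c=1) jay(c=2)]
  4. access jay: HIT, count now 3. Cache: [bee(c=1) jay(c=3)]
  5. access bee: HIT, count now 2. Cache: [bee(c=2) jay(c=3)]
  6. access bat: MISS. Cache: [bat(c=1) bee(c=2) jay(c=3)]
  7. access bat: HIT, count now 2. Cache: [bee(c=2) bat(c=2) jay(c=3)]
  8. access bee: HIT, count now 3. Cache: [bat(c=2) jay(c=3) bee(c=3)]
  9. access bat: HIT, count now 3. Cache: [jay(c=3) bee(c=3) bat(c=3)]
  10. access ant: MISS. Cache: [ant(c=1) jay(c=3) bee(c=3) bat(c=3)]
  11. access bat: HIT, count now 4. Cache: [ant(c=1) jay(c=3) bee(c=3) bat(c=4)]
  12. access dog: MISS. Cache: [ant(c=1) dog(c=1) jay(c=3) bee(c=3) bat(c=4)]
  13. access bee: HIT, count now 4. Cache: [ant(c=1) dog(c=1) jay(c=3) bat(c=4) bee(c=4)]
  14. access bat: HIT, count now 5. Cache: [ant(c=1) dog(c=1) jay(c=3) bee(c=4) bat(c=5)]
  15. access bat: HIT, count now 6. Cache: [ant(c=1) dog(c=1) jay(c=3) bee(c=4) bat(c=6)]
  16. access dog: HIT, count now 2. Cache: [ant(c=1) dog(c=2) jay(c=3) bee(c=4) bat(c=6)]
  17. access bat: HIT, count now 7. Cache: [ant(c=1) dog(c=2) jay(c=3) bee(c=4) bat(c=7)]
  18. access bat: HIT, count now 8. Cache: [ant(c=1) dog(c=2) jay(c=3) bee(c=4) bat(c=8)]
  19. access bat: HIT, count now 9. Cache: [ant(c=1) dog(c=2) jay(c=3) bee(c=4) bat(c=9)]
  20. access dog: HIT, count now 3. Cache: [ant(c=1) jay(c=3) dog(c=3) bee(c=4) bat(c=9)]
  21. access hen: MISS. Cache: [ant(c=1) hen(c=1) jay(c=3) dog(c=3) bee(c=4) bat(c=9)]
  22. access hen: HIT, count now 2. Cache: [ant(c=1) hen(c=2) jay(c=3) dog(c=3) bee(c=4) bat(c=9)]
  23. access fox: MISS. Cache: [ant(c=1) fox(c=1) hen(c=2) jay(c=3) dog(c=3) bee(c=4) bat(c=9)]
  24. access bat: HIT, count now 10. Cache: [ant(c=1) fox(c=1) hen(c=2) jay(c=3) dog(c=3) bee(c=4) bat(c=10)]
  25. access dog: HIT, count now 4. Cache: [ant(c=1) fox(c=1) hen(c=2) jay(c=3) bee(c=4) dog(c=4) bat(c=10)]
  26. access bat: HIT, count now 11. Cache: [ant(c=1) fox(c=1) hen(c=2) jay(c=3) bee(c=4) dog(c=4) bat(c=11)]
  27. access dog: HIT, count now 5. Cache: [ant(c=1) fox(c=1) hen(c=2) jay(c=3) bee(c=4) dog(c=5) bat(c=11)]
  28. access dog: HIT, count now 6. Cache: [ant(c=1) fox(c=1) hen(c=2) jay(c=3) bee(c=4) dog(c=6) bat(c=11)]
  29. access fox: HIT, count now 2. Cache: [ant(c=1) hen(c=2) fox(c=2) jay(c=3) bee(c=4) dog(c=6) bat(c=11)]
  30. access bee: HIT, count now 5. Cache: [ant(c=1) hen(c=2) fox(c=2) jay(c=3) bee(c=5) dog(c=6) bat(c=11)]
  31. access fox: HIT, count now 3. Cache: [ant(c=1) hen(c=2) jay(c=3) fox(c=3) bee(c=5) dog(c=6) bat(c=11)]
  32. access fox: HIT, count now 4. Cache: [ant(c=1) hen(c=2) jay(c=3) fox(c=4) bee(c=5) dog(c=6) bat(c=11)]
  33. access dog: HIT, count now 7. Cache: [ant(c=1) hen(c=2) jay(c=3) fox(c=4) bee(c=5) dog(c=7) bat(c=11)]
  34. access fox: HIT, count now 5. Cache: [ant(c=1) hen(c=2) jay(c=3) bee(c=5) fox(c=5) dog(c=7) bat(c=11)]
  35. access bat: HIT, count now 12. Cache: [ant(c=1) hen(c=2) jay(c=3) bee(c=5) fox(c=5) dog(c=7) bat(c=12)]
  36. access hen: HIT, count now 3. Cache: [ant(c=1) jay(c=3) hen(c=3) bee(c=5) fox(c=5) dog(c=7) bat(c=12)]
  37. access elk: MISS, evict ant(c=1). Cache: [elk(c=1) jay(c=3) hen(c=3) bee(c=5) fox(c=5) dog(c=7) bat(c=12)]
Total: 29 hits, 8 misses, 1 evictions

Answer: elk jay hen bee fox dog bat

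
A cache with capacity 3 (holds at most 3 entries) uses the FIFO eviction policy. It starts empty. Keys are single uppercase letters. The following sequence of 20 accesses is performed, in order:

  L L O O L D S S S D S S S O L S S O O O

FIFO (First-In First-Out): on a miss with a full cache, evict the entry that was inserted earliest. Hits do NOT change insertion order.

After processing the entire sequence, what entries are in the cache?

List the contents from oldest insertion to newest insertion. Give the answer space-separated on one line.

Answer: S L O

Derivation:
FIFO simulation (capacity=3):
  1. access L: MISS. Cache (old->new): [L]
  2. access L: HIT. Cache (old->new): [L]
  3. access O: MISS. Cache (old->new): [L O]
  4. access O: HIT. Cache (old->new): [L O]
  5. access L: HIT. Cache (old->new): [L O]
  6. access D: MISS. Cache (old->new): [L O D]
  7. access S: MISS, evict L. Cache (old->new): [O D S]
  8. access S: HIT. Cache (old->new): [O D S]
  9. access S: HIT. Cache (old->new): [O D S]
  10. access D: HIT. Cache (old->new): [O D S]
  11. access S: HIT. Cache (old->new): [O D S]
  12. access S: HIT. Cache (old->new): [O D S]
  13. access S: HIT. Cache (old->new): [O D S]
  14. access O: HIT. Cache (old->new): [O D S]
  15. access L: MISS, evict O. Cache (old->new): [D S L]
  16. access S: HIT. Cache (old->new): [D S L]
  17. access S: HIT. Cache (old->new): [D S L]
  18. access O: MISS, evict D. Cache (old->new): [S L O]
  19. access O: HIT. Cache (old->new): [S L O]
  20. access O: HIT. Cache (old->new): [S L O]
Total: 14 hits, 6 misses, 3 evictions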